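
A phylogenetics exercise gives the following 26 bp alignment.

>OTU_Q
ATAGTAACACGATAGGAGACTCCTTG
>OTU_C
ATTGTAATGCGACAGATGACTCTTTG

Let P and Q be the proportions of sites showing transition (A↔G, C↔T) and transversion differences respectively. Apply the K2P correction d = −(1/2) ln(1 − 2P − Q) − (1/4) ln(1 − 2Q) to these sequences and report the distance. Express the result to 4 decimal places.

0.3513

The sequences differ at positions 3 (A/T, transversion), 8 (C/T, transition), 9 (A/G, transition), 13 (T/C, transition), 16 (G/A, transition), 17 (A/T, transversion), 23 (C/T, transition).
Of the 7 differences, 5 transitions and 2 transversions over 26 sites: P = 5/26 = 0.192308, Q = 2/26 = 0.076923.
d = −0.5·ln(0.538461) − 0.25·ln(0.846154) = −0.5·(-0.619040) − 0.25·(-0.167054) = 0.3513.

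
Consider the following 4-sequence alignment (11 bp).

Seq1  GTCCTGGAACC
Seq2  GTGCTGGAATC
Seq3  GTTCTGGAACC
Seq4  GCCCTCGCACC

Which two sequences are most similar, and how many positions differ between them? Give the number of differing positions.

1

Pairwise Hamming distances:
  Seq1 vs Seq2: 2
  Seq1 vs Seq3: 1
  Seq1 vs Seq4: 3
  Seq2 vs Seq3: 2
  Seq2 vs Seq4: 5
  Seq3 vs Seq4: 4
The smallest is 1, between Seq1 and Seq3.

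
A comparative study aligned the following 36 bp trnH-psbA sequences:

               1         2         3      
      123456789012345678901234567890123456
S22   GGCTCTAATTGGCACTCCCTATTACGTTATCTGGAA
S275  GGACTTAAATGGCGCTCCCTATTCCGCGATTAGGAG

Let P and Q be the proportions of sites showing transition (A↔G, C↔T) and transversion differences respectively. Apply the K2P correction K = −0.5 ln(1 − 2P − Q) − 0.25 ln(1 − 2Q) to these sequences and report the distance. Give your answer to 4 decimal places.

Mismatches occur at site 3 (C↔A, transversion), site 4 (T↔C, transition), site 5 (C↔T, transition), site 9 (T↔A, transversion), site 14 (A↔G, transition), site 24 (A↔C, transversion), site 27 (T↔C, transition), site 28 (T↔G, transversion), site 31 (C↔T, transition), site 32 (T↔A, transversion), site 36 (A↔G, transition).
Of the 11 differences, 6 transitions and 5 transversions over 36 sites: P = 6/36 = 0.166667, Q = 5/36 = 0.138889.
d = −0.5·ln(0.527777) − 0.25·ln(0.722222) = −0.5·(-0.639081) − 0.25·(-0.325423) = 0.4009.

0.4009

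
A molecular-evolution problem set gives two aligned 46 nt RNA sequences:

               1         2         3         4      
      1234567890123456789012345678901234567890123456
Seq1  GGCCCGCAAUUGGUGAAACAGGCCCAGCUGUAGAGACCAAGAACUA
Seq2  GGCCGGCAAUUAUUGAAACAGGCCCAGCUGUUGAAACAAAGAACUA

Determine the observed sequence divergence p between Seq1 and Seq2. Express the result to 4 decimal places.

Mismatches occur at site 5 (C↔G), site 12 (G↔A), site 13 (G↔U), site 32 (A↔U), site 35 (G↔A), site 38 (C↔A).
There are 6 differences over 46 sites, so p = 6/46 = 0.1304.

0.1304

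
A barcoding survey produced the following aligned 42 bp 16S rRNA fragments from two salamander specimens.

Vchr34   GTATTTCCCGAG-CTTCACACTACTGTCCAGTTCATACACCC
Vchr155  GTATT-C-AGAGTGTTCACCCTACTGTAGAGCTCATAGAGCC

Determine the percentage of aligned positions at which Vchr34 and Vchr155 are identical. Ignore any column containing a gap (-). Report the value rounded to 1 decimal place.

Excluding the 3 gap columns leaves 39 comparable sites.
Differing sites — 9:C/A; 14:C/G; 20:A/C; 28:C/A; 29:C/G; 32:T/C; 38:C/G; 40:C/G.
31 of the 39 comparable sites match, so the percent identity is 31/39 × 100 = 79.5%.

79.5%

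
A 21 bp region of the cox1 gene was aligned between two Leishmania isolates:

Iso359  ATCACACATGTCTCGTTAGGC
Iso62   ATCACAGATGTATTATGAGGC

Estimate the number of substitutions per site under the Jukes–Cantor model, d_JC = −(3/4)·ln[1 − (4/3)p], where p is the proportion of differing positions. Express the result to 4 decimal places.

The sequences differ at positions 7 (C/G), 12 (C/A), 14 (C/T), 15 (G/A), 17 (T/G).
p = 5/21 = 0.238095.
d = −0.75 · ln(1 − (4/3)·0.238095) = −0.75 · ln(0.682540) = −0.75 · (-0.381934) = 0.2865.

0.2865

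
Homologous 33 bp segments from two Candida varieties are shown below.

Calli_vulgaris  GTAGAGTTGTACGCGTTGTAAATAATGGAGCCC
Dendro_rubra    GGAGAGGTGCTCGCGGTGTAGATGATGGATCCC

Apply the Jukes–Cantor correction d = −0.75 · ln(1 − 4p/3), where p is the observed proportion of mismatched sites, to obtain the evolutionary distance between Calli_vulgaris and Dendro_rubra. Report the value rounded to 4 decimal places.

The sequences differ at positions 2 (T/G), 7 (T/G), 10 (T/C), 11 (A/T), 16 (T/G), 21 (A/G), 24 (A/G), 30 (G/T).
p = 8/33 = 0.242424.
d = −0.75 · ln(1 − (4/3)·0.242424) = −0.75 · ln(0.676768) = −0.75 · (-0.390427) = 0.2928.

0.2928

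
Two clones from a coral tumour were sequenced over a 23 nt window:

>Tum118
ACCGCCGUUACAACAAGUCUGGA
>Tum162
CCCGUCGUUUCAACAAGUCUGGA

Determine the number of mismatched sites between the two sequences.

3

Differing sites — 1:A/C; 5:C/U; 10:A/U.
That gives 3 mismatches out of 23 aligned sites, so the Hamming distance is 3.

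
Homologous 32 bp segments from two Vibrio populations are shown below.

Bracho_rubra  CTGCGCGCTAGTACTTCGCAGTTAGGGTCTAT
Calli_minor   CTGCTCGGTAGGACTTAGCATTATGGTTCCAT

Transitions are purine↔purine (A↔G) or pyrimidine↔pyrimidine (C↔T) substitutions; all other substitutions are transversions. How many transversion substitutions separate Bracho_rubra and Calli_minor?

Differing sites — 5:G/T (Tv); 8:C/G (Tv); 12:T/G (Tv); 17:C/A (Tv); 21:G/T (Tv); 23:T/A (Tv); 24:A/T (Tv); 27:G/T (Tv); 30:T/C (Ti).
Of the 9 differences, 1 transition and 8 transversions, so the answer is 8.

8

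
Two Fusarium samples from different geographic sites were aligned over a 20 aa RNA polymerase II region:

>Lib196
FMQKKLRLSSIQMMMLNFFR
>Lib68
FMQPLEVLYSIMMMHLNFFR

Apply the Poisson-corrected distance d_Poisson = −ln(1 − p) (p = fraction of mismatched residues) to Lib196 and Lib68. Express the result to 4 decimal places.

Mismatches occur at site 4 (K↔P), site 5 (K↔L), site 6 (L↔E), site 7 (R↔V), site 9 (S↔Y), site 12 (Q↔M), site 15 (M↔H).
p = 7/20 = 0.350000.
d = −ln(1 − 0.350000) = −ln(0.650000) = 0.4308.

0.4308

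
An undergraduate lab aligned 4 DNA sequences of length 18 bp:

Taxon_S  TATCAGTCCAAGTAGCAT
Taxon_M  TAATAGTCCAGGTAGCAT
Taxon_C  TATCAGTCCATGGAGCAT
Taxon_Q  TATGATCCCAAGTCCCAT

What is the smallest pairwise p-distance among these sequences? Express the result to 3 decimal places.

0.111

Pairwise Hamming distances:
  Taxon_S vs Taxon_M: 3
  Taxon_S vs Taxon_C: 2
  Taxon_S vs Taxon_Q: 5
  Taxon_M vs Taxon_C: 4
  Taxon_M vs Taxon_Q: 7
  Taxon_C vs Taxon_Q: 7
The smallest is 2 mismatches, between Taxon_S and Taxon_C; p = 2/18 = 0.111.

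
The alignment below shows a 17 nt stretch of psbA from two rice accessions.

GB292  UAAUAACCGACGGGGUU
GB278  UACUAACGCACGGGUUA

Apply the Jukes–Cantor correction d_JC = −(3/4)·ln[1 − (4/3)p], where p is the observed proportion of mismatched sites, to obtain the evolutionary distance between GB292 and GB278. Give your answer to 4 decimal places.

The sequences differ at positions 3 (A/C), 8 (C/G), 9 (G/C), 15 (G/U), 17 (U/A).
p = 5/17 = 0.294118.
d = −0.75 · ln(1 − (4/3)·0.294118) = −0.75 · ln(0.607843) = −0.75 · (-0.497839) = 0.3734.

0.3734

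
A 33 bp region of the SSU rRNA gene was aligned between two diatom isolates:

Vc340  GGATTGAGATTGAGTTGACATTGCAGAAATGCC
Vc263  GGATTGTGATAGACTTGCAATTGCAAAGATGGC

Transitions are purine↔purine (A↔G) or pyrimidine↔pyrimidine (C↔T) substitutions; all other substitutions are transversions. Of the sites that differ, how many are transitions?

2

Mismatches occur at site 7 (A/T, transversion), site 11 (T/A, transversion), site 14 (G/C, transversion), site 18 (A/C, transversion), site 19 (C/A, transversion), site 26 (G/A, transition), site 28 (A/G, transition), site 32 (C/G, transversion).
Of the 8 differences, 2 transitions and 6 transversions, so the answer is 2.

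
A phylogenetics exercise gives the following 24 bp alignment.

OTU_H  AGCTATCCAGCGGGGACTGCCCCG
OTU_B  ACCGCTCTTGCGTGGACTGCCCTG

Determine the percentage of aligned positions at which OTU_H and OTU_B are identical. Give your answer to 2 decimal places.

Differing sites — 2:G/C; 4:T/G; 5:A/C; 8:C/T; 9:A/T; 13:G/T; 23:C/T.
17 of the 24 sites match, so the percent identity is 17/24 × 100 = 70.83%.

70.83%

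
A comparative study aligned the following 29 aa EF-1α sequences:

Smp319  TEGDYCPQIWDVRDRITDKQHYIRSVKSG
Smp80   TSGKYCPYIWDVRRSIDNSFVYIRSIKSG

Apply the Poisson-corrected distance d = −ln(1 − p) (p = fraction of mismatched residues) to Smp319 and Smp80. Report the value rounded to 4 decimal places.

The sequences differ at positions 2 (E/S), 4 (D/K), 8 (Q/Y), 14 (D/R), 15 (R/S), 17 (T/D), 18 (D/N), 19 (K/S), 20 (Q/F), 21 (H/V), 26 (V/I).
p = 11/29 = 0.379310.
d = −ln(1 − 0.379310) = −ln(0.620690) = 0.4769.

0.4769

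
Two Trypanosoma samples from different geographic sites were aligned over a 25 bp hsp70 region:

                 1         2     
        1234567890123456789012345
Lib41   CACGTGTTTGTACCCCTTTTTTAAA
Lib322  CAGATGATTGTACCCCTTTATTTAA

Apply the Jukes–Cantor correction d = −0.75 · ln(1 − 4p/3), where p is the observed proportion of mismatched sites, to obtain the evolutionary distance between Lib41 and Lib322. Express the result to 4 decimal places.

0.2326

The sequences differ at positions 3 (C/G), 4 (G/A), 7 (T/A), 20 (T/A), 23 (A/T).
p = 5/25 = 0.200000.
d = −0.75 · ln(1 − (4/3)·0.200000) = −0.75 · ln(0.733333) = −0.75 · (-0.310155) = 0.2326.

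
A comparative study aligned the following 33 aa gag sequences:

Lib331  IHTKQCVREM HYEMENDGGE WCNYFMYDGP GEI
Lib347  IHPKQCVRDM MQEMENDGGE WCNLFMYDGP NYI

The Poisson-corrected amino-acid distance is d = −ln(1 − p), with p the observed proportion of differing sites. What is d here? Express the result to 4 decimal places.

Mismatches occur at site 3 (T→P), site 9 (E→D), site 11 (H→M), site 12 (Y→Q), site 24 (Y→L), site 31 (G→N), site 32 (E→Y).
p = 7/33 = 0.212121.
d = −ln(1 − 0.212121) = −ln(0.787879) = 0.2384.

0.2384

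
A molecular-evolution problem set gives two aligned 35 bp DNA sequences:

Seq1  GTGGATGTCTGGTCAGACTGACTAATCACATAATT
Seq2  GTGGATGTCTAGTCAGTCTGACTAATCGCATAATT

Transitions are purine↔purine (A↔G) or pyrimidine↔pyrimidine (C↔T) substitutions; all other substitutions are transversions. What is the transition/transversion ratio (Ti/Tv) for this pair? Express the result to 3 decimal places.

2.000

Differing sites — 11:G/A (Ti); 17:A/T (Tv); 28:A/G (Ti).
Of the 3 differences, 2 transitions and 1 transversion, so Ti/Tv = 2/1 = 2.000.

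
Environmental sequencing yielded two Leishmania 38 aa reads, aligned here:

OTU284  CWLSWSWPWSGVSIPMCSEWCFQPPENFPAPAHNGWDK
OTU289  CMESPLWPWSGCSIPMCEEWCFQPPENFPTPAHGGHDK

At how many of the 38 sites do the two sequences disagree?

9

Mismatches occur at site 2 (W↔M), site 3 (L↔E), site 5 (W↔P), site 6 (S↔L), site 12 (V↔C), site 18 (S↔E), site 30 (A↔T), site 34 (N↔G), site 36 (W↔H).
That gives 9 mismatches out of 38 aligned sites, so the Hamming distance is 9.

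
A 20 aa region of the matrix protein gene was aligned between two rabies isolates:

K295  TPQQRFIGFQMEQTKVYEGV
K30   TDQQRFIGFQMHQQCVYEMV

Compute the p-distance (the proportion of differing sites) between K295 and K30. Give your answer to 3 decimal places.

The sequences differ at positions 2 (P/D), 12 (E/H), 14 (T/Q), 15 (K/C), 19 (G/M).
There are 5 differences over 20 sites, so p = 5/20 = 0.250.

0.250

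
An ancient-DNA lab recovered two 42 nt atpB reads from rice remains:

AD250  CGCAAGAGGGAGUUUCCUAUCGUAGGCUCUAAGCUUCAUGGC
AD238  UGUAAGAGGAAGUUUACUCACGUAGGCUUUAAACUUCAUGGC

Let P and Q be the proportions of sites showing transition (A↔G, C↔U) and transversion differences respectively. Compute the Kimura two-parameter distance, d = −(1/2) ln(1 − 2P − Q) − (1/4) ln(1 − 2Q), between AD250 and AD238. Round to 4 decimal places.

Differing sites — 1:C/U (Ti); 3:C/U (Ti); 10:G/A (Ti); 16:C/A (Tv); 19:A/C (Tv); 20:U/A (Tv); 29:C/U (Ti); 33:G/A (Ti).
Of the 8 differences, 5 transitions and 3 transversions over 42 sites: P = 5/42 = 0.119048, Q = 3/42 = 0.071429.
d = −0.5·ln(0.690475) − 0.25·ln(0.857142) = −0.5·(-0.370376) − 0.25·(-0.154152) = 0.2237.

0.2237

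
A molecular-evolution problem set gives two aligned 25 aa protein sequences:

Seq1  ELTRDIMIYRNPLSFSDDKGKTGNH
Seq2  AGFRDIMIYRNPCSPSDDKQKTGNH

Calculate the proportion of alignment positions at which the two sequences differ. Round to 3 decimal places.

0.240

The sequences differ at positions 1 (E/A), 2 (L/G), 3 (T/F), 13 (L/C), 15 (F/P), 20 (G/Q).
There are 6 differences over 25 sites, so p = 6/25 = 0.240.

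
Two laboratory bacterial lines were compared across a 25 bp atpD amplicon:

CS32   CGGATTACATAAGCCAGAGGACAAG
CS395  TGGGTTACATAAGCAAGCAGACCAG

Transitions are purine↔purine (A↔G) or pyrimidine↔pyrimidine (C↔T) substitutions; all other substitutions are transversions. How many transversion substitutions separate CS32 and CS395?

Differing sites — 1:C/T (Ti); 4:A/G (Ti); 15:C/A (Tv); 18:A/C (Tv); 19:G/A (Ti); 23:A/C (Tv).
Of the 6 differences, 3 transitions and 3 transversions, so the answer is 3.

3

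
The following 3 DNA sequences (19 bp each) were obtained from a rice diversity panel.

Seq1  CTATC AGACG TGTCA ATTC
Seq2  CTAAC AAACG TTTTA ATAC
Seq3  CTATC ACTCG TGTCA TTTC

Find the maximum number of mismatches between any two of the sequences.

7

Pairwise Hamming distances:
  Seq1 vs Seq2: 5
  Seq1 vs Seq3: 3
  Seq2 vs Seq3: 7
The largest is 7, between Seq2 and Seq3.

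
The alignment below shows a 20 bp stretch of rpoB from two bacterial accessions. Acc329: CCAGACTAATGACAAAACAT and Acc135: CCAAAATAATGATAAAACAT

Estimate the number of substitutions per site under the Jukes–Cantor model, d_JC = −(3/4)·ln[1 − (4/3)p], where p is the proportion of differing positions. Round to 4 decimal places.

0.1674

Mismatches occur at site 4 (G↔A), site 6 (C↔A), site 13 (C↔T).
p = 3/20 = 0.150000.
d = −0.75 · ln(1 − (4/3)·0.150000) = −0.75 · ln(0.800000) = −0.75 · (-0.223144) = 0.1674.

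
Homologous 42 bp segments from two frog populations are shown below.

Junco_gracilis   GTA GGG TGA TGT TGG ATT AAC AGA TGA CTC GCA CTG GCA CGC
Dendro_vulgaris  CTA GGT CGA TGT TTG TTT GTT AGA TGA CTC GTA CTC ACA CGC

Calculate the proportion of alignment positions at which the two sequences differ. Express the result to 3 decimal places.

0.262

The sequences differ at positions 1 (G/C), 6 (G/T), 7 (T/C), 14 (G/T), 16 (A/T), 19 (A/G), 20 (A/T), 21 (C/T), 32 (C/T), 36 (G/C), 37 (G/A).
There are 11 differences over 42 sites, so p = 11/42 = 0.262.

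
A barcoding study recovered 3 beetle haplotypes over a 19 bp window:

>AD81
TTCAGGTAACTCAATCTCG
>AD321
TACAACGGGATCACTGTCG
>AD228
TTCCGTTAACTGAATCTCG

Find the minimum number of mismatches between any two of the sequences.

Pairwise Hamming distances:
  AD81 vs AD321: 9
  AD81 vs AD228: 3
  AD321 vs AD228: 11
The smallest is 3, between AD81 and AD228.

3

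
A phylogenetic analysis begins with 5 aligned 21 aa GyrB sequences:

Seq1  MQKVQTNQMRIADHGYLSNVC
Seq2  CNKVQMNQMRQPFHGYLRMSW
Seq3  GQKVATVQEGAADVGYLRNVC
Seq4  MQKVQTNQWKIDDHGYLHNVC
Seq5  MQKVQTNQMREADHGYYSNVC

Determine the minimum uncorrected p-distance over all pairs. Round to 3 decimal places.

0.095

Pairwise Hamming distances:
  Seq1 vs Seq2: 10
  Seq1 vs Seq3: 8
  Seq1 vs Seq4: 4
  Seq1 vs Seq5: 2
  Seq2 vs Seq3: 14
  Seq2 vs Seq4: 12
  Seq2 vs Seq5: 11
  Seq3 vs Seq4: 9
  Seq3 vs Seq5: 9
  Seq4 vs Seq5: 6
The smallest is 2 mismatches, between Seq1 and Seq5; p = 2/21 = 0.095.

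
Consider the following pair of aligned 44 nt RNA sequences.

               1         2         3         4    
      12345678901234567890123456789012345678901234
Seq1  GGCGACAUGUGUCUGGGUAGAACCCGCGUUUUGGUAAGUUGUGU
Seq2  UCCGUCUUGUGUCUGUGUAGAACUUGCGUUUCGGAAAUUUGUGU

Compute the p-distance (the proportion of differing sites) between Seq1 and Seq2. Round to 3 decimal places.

0.227

Differing sites — 1:G/U; 2:G/C; 5:A/U; 7:A/U; 16:G/U; 24:C/U; 25:C/U; 32:U/C; 35:U/A; 38:G/U.
There are 10 differences over 44 sites, so p = 10/44 = 0.227.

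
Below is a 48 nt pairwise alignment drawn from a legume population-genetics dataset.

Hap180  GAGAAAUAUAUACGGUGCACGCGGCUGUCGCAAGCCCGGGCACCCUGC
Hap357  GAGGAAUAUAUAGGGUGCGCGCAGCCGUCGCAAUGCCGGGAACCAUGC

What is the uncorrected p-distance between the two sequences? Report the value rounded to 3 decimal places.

The sequences differ at positions 4 (A/G), 13 (C/G), 19 (A/G), 23 (G/A), 26 (U/C), 34 (G/U), 35 (C/G), 41 (C/A), 45 (C/A).
There are 9 differences over 48 sites, so p = 9/48 = 0.188.

0.188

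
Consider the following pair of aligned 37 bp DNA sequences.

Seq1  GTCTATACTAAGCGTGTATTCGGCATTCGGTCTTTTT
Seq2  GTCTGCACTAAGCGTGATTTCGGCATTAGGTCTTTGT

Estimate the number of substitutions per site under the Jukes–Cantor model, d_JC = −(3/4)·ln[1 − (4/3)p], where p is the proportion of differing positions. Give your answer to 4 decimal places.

0.1827

The sequences differ at positions 5 (A/G), 6 (T/C), 17 (T/A), 18 (A/T), 28 (C/A), 36 (T/G).
p = 6/37 = 0.162162.
d = −0.75 · ln(1 − (4/3)·0.162162) = −0.75 · ln(0.783784) = −0.75 · (-0.243622) = 0.1827.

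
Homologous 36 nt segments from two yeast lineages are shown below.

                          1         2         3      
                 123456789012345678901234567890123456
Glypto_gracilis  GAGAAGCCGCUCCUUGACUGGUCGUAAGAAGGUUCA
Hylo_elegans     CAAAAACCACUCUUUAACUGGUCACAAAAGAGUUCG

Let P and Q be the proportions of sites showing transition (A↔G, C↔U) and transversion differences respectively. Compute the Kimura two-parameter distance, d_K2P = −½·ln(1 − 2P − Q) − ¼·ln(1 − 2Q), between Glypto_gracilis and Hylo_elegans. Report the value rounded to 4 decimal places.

0.5236

The sequences differ at positions 1 (G/C, transversion), 3 (G/A, transition), 6 (G/A, transition), 9 (G/A, transition), 13 (C/U, transition), 16 (G/A, transition), 24 (G/A, transition), 25 (U/C, transition), 28 (G/A, transition), 30 (A/G, transition), 31 (G/A, transition), 36 (A/G, transition).
Of the 12 differences, 11 transitions and 1 transversion over 36 sites: P = 11/36 = 0.305556, Q = 1/36 = 0.027778.
d = −0.5·ln(0.361110) − 0.25·ln(0.944444) = −0.5·(-1.018573) − 0.25·(-0.057159) = 0.5236.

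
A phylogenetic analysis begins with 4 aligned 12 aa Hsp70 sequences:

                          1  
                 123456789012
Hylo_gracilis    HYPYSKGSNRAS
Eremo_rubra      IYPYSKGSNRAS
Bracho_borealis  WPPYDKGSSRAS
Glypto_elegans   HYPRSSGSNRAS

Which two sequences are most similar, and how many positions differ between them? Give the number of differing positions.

1

Pairwise Hamming distances:
  Hylo_gracilis vs Eremo_rubra: 1
  Hylo_gracilis vs Bracho_borealis: 4
  Hylo_gracilis vs Glypto_elegans: 2
  Eremo_rubra vs Bracho_borealis: 4
  Eremo_rubra vs Glypto_elegans: 3
  Bracho_borealis vs Glypto_elegans: 6
The smallest is 1, between Hylo_gracilis and Eremo_rubra.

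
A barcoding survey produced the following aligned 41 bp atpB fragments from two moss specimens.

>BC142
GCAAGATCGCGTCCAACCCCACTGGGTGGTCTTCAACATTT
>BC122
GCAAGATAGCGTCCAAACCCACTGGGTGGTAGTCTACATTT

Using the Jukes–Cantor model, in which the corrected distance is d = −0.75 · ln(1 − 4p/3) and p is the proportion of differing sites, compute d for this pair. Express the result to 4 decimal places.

Differing sites — 8:C/A; 17:C/A; 31:C/A; 32:T/G; 35:A/T.
p = 5/41 = 0.121951.
d = −0.75 · ln(1 − (4/3)·0.121951) = −0.75 · ln(0.837399) = −0.75 · (-0.177455) = 0.1331.

0.1331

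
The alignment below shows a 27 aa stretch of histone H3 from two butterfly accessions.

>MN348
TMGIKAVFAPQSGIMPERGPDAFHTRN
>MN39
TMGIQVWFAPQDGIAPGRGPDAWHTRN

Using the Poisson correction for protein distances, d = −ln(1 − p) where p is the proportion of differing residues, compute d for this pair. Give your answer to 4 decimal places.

Differing sites — 5:K/Q; 6:A/V; 7:V/W; 12:S/D; 15:M/A; 17:E/G; 23:F/W.
p = 7/27 = 0.259259.
d = −ln(1 − 0.259259) = −ln(0.740741) = 0.3001.

0.3001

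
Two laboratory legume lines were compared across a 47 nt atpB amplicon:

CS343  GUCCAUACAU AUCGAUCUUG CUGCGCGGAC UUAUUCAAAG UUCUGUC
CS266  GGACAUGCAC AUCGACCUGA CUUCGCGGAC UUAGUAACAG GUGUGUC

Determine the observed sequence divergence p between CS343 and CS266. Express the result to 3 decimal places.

0.277

Mismatches occur at site 2 (U↔G), site 3 (C↔A), site 7 (A↔G), site 10 (U↔C), site 16 (U↔C), site 19 (U↔G), site 20 (G↔A), site 23 (G↔U), site 34 (U↔G), site 36 (C↔A), site 38 (A↔C), site 41 (U↔G), site 43 (C↔G).
There are 13 differences over 47 sites, so p = 13/47 = 0.277.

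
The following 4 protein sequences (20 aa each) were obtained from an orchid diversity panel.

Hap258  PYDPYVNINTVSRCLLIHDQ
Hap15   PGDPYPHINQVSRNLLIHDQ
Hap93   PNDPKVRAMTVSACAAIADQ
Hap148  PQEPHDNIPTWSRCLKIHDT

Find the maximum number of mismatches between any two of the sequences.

13

Pairwise Hamming distances:
  Hap258 vs Hap15: 5
  Hap258 vs Hap93: 9
  Hap258 vs Hap148: 8
  Hap15 vs Hap93: 12
  Hap15 vs Hap148: 11
  Hap93 vs Hap148: 13
The largest is 13, between Hap93 and Hap148.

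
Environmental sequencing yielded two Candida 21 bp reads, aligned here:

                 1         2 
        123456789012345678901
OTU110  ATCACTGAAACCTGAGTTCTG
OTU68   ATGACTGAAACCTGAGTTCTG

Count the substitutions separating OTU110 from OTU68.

1

The sequences differ at position 3 (C/G).
That gives 1 mismatch out of 21 aligned sites, so the Hamming distance is 1.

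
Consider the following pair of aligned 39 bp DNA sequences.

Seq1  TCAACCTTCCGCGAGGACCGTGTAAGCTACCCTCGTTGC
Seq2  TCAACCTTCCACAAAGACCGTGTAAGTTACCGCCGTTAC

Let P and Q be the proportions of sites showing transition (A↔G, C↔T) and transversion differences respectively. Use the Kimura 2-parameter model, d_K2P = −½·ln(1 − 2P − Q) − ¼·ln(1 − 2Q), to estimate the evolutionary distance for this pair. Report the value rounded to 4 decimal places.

0.2159

Differing sites — 11:G/A (Ti); 13:G/A (Ti); 15:G/A (Ti); 27:C/T (Ti); 32:C/G (Tv); 33:T/C (Ti); 38:G/A (Ti).
Of the 7 differences, 6 transitions and 1 transversion over 39 sites: P = 6/39 = 0.153846, Q = 1/39 = 0.025641.
d = −0.5·ln(0.666667) − 0.25·ln(0.948718) = −0.5·(-0.405465) − 0.25·(-0.052644) = 0.2159.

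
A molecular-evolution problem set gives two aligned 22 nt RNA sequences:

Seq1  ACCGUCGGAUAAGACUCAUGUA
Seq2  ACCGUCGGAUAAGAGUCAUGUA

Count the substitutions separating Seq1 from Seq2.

1

A single mismatch occurs at site 15 (C→G).
That gives 1 mismatch out of 22 aligned sites, so the Hamming distance is 1.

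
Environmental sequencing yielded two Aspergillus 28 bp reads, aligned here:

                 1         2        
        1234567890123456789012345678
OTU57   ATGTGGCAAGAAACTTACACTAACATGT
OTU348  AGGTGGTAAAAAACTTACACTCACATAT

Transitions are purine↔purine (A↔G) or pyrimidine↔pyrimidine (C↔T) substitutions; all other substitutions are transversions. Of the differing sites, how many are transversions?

2

The sequences differ at positions 2 (T/G, transversion), 7 (C/T, transition), 10 (G/A, transition), 22 (A/C, transversion), 27 (G/A, transition).
Of the 5 differences, 3 transitions and 2 transversions, so the answer is 2.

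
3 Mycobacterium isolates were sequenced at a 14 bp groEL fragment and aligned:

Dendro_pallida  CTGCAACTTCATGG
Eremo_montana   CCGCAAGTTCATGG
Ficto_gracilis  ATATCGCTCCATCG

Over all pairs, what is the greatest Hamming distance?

Pairwise Hamming distances:
  Dendro_pallida vs Eremo_montana: 2
  Dendro_pallida vs Ficto_gracilis: 7
  Eremo_montana vs Ficto_gracilis: 9
The largest is 9, between Eremo_montana and Ficto_gracilis.

9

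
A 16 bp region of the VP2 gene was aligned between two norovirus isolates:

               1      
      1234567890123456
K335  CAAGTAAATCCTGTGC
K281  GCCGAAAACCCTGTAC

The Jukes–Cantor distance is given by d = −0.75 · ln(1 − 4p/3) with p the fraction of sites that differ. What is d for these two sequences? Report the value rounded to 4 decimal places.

0.5199

Mismatches occur at site 1 (C↔G), site 2 (A↔C), site 3 (A↔C), site 5 (T↔A), site 9 (T↔C), site 15 (G↔A).
p = 6/16 = 0.375000.
d = −0.75 · ln(1 − (4/3)·0.375000) = −0.75 · ln(0.500000) = −0.75 · (-0.693147) = 0.5199.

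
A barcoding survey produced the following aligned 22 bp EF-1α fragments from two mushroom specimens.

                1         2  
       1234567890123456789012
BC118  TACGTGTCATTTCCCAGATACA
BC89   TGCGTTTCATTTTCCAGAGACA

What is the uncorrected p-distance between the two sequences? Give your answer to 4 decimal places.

The sequences differ at positions 2 (A/G), 6 (G/T), 13 (C/T), 19 (T/G).
There are 4 differences over 22 sites, so p = 4/22 = 0.1818.

0.1818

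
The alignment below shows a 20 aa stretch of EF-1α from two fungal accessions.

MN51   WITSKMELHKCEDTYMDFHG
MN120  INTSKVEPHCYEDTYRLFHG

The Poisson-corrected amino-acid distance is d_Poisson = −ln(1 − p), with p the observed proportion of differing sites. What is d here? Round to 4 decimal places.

0.5108

Mismatches occur at site 1 (W/I), site 2 (I/N), site 6 (M/V), site 8 (L/P), site 10 (K/C), site 11 (C/Y), site 16 (M/R), site 17 (D/L).
p = 8/20 = 0.400000.
d = −ln(1 − 0.400000) = −ln(0.600000) = 0.5108.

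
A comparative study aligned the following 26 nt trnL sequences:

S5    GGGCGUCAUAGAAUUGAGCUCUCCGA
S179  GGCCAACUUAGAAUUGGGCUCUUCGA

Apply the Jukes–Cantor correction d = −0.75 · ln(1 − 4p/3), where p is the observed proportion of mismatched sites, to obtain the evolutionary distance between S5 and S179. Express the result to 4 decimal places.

Differing sites — 3:G/C; 5:G/A; 6:U/A; 8:A/U; 17:A/G; 23:C/U.
p = 6/26 = 0.230769.
d = −0.75 · ln(1 − (4/3)·0.230769) = −0.75 · ln(0.692308) = −0.75 · (-0.367724) = 0.2758.

0.2758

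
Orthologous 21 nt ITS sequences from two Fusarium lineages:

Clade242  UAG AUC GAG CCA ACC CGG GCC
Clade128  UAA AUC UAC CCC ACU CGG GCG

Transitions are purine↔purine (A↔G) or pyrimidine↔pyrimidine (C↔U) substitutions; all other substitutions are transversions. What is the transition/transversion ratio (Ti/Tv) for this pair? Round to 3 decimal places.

The sequences differ at positions 3 (G/A, transition), 7 (G/U, transversion), 9 (G/C, transversion), 12 (A/C, transversion), 15 (C/U, transition), 21 (C/G, transversion).
Of the 6 differences, 2 transitions and 4 transversions, so Ti/Tv = 2/4 = 0.500.

0.500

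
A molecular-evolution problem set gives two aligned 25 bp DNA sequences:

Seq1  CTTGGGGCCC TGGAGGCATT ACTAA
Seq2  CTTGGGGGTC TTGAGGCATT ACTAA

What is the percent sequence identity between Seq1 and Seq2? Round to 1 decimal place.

88.0%

Mismatches occur at site 8 (C↔G), site 9 (C↔T), site 12 (G↔T).
22 of the 25 sites match, so the percent identity is 22/25 × 100 = 88.0%.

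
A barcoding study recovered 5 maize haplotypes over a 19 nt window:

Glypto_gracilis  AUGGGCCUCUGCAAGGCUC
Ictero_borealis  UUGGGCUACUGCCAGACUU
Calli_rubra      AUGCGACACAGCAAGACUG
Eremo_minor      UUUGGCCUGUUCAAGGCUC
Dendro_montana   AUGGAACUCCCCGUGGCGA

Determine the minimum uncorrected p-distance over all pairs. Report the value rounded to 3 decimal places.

0.211

Pairwise Hamming distances:
  Glypto_gracilis vs Ictero_borealis: 6
  Glypto_gracilis vs Calli_rubra: 6
  Glypto_gracilis vs Eremo_minor: 4
  Glypto_gracilis vs Dendro_montana: 8
  Ictero_borealis vs Calli_rubra: 7
  Ictero_borealis vs Eremo_minor: 8
  Ictero_borealis vs Dendro_montana: 12
  Calli_rubra vs Eremo_minor: 10
  Calli_rubra vs Dendro_montana: 10
  Eremo_minor vs Dendro_montana: 11
The smallest is 4 mismatches, between Glypto_gracilis and Eremo_minor; p = 4/19 = 0.211.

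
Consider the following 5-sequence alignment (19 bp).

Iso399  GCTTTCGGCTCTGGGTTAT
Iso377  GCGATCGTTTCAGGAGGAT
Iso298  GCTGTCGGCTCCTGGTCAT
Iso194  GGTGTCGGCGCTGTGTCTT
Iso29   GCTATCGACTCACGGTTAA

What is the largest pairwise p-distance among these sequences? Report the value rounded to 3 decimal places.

Pairwise Hamming distances:
  Iso399 vs Iso377: 8
  Iso399 vs Iso298: 4
  Iso399 vs Iso194: 6
  Iso399 vs Iso29: 5
  Iso377 vs Iso298: 9
  Iso377 vs Iso194: 12
  Iso377 vs Iso29: 8
  Iso298 vs Iso194: 6
  Iso298 vs Iso29: 6
  Iso194 vs Iso29: 10
The largest is 12 mismatches, between Iso377 and Iso194; p = 12/19 = 0.632.

0.632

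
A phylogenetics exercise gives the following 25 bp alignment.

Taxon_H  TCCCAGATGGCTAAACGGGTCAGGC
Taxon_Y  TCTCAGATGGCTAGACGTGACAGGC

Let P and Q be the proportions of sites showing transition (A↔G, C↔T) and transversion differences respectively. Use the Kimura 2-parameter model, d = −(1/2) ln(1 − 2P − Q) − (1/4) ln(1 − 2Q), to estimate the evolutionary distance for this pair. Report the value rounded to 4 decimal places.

0.1808

The sequences differ at positions 3 (C/T, transition), 14 (A/G, transition), 18 (G/T, transversion), 20 (T/A, transversion).
Of the 4 differences, 2 transitions and 2 transversions over 25 sites: P = 2/25 = 0.080000, Q = 2/25 = 0.080000.
d = −0.5·ln(0.760000) − 0.25·ln(0.840000) = −0.5·(-0.274437) − 0.25·(-0.174353) = 0.1808.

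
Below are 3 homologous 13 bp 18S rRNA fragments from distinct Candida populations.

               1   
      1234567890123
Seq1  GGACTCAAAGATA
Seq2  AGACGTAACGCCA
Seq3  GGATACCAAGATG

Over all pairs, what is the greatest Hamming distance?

Pairwise Hamming distances:
  Seq1 vs Seq2: 6
  Seq1 vs Seq3: 4
  Seq2 vs Seq3: 9
The largest is 9, between Seq2 and Seq3.

9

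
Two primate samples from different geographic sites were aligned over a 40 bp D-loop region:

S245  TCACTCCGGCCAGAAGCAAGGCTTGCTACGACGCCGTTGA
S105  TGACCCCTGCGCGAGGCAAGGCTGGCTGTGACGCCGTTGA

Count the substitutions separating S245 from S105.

9

Mismatches occur at site 2 (C↔G), site 5 (T↔C), site 8 (G↔T), site 11 (C↔G), site 12 (A↔C), site 15 (A↔G), site 24 (T↔G), site 28 (A↔G), site 29 (C↔T).
That gives 9 mismatches out of 40 aligned sites, so the Hamming distance is 9.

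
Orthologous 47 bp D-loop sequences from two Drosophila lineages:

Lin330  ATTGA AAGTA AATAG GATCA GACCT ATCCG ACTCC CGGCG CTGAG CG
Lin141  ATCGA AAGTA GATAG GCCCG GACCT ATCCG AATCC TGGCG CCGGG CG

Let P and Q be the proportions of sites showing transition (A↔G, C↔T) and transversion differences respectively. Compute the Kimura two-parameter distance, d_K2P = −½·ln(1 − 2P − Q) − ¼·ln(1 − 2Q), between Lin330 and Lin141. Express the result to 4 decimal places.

0.2303

Differing sites — 3:T/C (Ti); 11:A/G (Ti); 17:A/C (Tv); 18:T/C (Ti); 20:A/G (Ti); 32:C/A (Tv); 36:C/T (Ti); 42:T/C (Ti); 44:A/G (Ti).
Of the 9 differences, 7 transitions and 2 transversions over 47 sites: P = 7/47 = 0.148936, Q = 2/47 = 0.042553.
d = −0.5·ln(0.659575) − 0.25·ln(0.914894) = −0.5·(-0.416160) − 0.25·(-0.088947) = 0.2303.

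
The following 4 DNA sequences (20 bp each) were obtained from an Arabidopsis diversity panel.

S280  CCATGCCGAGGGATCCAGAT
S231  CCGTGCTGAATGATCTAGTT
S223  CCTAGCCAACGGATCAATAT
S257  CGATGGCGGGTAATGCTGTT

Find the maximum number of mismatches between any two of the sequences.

14

Pairwise Hamming distances:
  S280 vs S231: 6
  S280 vs S223: 6
  S280 vs S257: 8
  S231 vs S223: 9
  S231 vs S257: 10
  S223 vs S257: 14
The largest is 14, between S223 and S257.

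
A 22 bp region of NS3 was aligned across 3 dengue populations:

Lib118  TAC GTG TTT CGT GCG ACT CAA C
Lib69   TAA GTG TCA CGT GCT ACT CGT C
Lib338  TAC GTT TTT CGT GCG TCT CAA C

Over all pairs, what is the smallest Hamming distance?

Pairwise Hamming distances:
  Lib118 vs Lib69: 6
  Lib118 vs Lib338: 2
  Lib69 vs Lib338: 8
The smallest is 2, between Lib118 and Lib338.

2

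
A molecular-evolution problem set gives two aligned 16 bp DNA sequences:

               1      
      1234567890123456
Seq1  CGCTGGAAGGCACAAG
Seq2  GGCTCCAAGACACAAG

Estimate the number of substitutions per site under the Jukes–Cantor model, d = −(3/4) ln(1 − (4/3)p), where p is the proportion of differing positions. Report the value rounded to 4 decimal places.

0.3041

The sequences differ at positions 1 (C/G), 5 (G/C), 6 (G/C), 10 (G/A).
p = 4/16 = 0.250000.
d = −0.75 · ln(1 − (4/3)·0.250000) = −0.75 · ln(0.666667) = −0.75 · (-0.405465) = 0.3041.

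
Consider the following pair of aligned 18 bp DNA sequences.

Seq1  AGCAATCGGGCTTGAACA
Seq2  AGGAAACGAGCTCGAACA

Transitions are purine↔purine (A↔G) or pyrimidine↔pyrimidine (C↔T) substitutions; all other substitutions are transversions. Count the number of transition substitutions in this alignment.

2

The sequences differ at positions 3 (C/G, transversion), 6 (T/A, transversion), 9 (G/A, transition), 13 (T/C, transition).
Of the 4 differences, 2 transitions and 2 transversions, so the answer is 2.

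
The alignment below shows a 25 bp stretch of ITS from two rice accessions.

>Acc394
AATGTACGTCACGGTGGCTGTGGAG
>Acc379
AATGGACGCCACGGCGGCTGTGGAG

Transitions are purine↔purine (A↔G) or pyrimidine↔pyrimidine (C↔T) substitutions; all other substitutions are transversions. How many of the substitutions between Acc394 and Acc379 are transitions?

Differing sites — 5:T/G (Tv); 9:T/C (Ti); 15:T/C (Ti).
Of the 3 differences, 2 transitions and 1 transversion, so the answer is 2.

2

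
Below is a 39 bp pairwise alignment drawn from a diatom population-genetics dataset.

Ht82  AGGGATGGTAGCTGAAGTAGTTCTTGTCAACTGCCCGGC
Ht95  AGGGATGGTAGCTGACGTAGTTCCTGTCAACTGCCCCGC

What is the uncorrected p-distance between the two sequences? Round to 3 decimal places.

0.077

The sequences differ at positions 16 (A/C), 24 (T/C), 37 (G/C).
There are 3 differences over 39 sites, so p = 3/39 = 0.077.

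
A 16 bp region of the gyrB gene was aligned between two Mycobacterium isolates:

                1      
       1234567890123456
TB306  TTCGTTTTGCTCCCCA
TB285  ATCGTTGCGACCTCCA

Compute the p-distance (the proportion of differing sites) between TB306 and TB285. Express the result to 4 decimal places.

The sequences differ at positions 1 (T/A), 7 (T/G), 8 (T/C), 10 (C/A), 11 (T/C), 13 (C/T).
There are 6 differences over 16 sites, so p = 6/16 = 0.3750.

0.3750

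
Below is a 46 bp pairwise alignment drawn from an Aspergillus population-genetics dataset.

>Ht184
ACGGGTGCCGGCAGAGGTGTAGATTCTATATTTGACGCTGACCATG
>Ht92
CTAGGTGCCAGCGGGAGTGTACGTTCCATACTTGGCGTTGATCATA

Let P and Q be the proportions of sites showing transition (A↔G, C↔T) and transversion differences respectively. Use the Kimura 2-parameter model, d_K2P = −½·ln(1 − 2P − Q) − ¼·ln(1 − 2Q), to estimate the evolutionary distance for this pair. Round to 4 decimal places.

Differing sites — 1:A/C (Tv); 2:C/T (Ti); 3:G/A (Ti); 10:G/A (Ti); 13:A/G (Ti); 15:A/G (Ti); 16:G/A (Ti); 22:G/C (Tv); 23:A/G (Ti); 27:T/C (Ti); 31:T/C (Ti); 35:A/G (Ti); 38:C/T (Ti); 42:C/T (Ti); 46:G/A (Ti).
Of the 15 differences, 13 transitions and 2 transversions over 46 sites: P = 13/46 = 0.282609, Q = 2/46 = 0.043478.
d = −0.5·ln(0.391304) − 0.25·ln(0.913044) = −0.5·(-0.938271) − 0.25·(-0.090971) = 0.4919.

0.4919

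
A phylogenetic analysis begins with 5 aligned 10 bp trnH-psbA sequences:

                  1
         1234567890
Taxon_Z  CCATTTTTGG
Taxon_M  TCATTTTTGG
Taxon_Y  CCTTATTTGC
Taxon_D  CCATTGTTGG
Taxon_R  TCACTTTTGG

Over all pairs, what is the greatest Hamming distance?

Pairwise Hamming distances:
  Taxon_Z vs Taxon_M: 1
  Taxon_Z vs Taxon_Y: 3
  Taxon_Z vs Taxon_D: 1
  Taxon_Z vs Taxon_R: 2
  Taxon_M vs Taxon_Y: 4
  Taxon_M vs Taxon_D: 2
  Taxon_M vs Taxon_R: 1
  Taxon_Y vs Taxon_D: 4
  Taxon_Y vs Taxon_R: 5
  Taxon_D vs Taxon_R: 3
The largest is 5, between Taxon_Y and Taxon_R.

5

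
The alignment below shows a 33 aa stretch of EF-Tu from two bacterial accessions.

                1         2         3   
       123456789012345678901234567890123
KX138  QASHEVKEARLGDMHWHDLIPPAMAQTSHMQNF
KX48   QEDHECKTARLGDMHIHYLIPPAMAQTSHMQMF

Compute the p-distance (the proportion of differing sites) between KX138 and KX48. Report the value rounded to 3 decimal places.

0.212

The sequences differ at positions 2 (A/E), 3 (S/D), 6 (V/C), 8 (E/T), 16 (W/I), 18 (D/Y), 32 (N/M).
There are 7 differences over 33 sites, so p = 7/33 = 0.212.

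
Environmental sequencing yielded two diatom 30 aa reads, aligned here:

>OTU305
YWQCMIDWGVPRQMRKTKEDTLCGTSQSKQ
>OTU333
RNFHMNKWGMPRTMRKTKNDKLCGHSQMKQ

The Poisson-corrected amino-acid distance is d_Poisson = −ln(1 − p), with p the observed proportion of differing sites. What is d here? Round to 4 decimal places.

0.5108

Differing sites — 1:Y/R; 2:W/N; 3:Q/F; 4:C/H; 6:I/N; 7:D/K; 10:V/M; 13:Q/T; 19:E/N; 21:T/K; 25:T/H; 28:S/M.
p = 12/30 = 0.400000.
d = −ln(1 − 0.400000) = −ln(0.600000) = 0.5108.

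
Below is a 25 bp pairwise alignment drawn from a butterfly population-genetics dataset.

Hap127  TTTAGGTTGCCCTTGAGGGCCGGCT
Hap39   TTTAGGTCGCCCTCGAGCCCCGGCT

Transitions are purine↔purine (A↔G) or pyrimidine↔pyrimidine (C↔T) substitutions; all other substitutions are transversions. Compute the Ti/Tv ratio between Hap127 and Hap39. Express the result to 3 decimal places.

1.000

Mismatches occur at site 8 (T→C, transition), site 14 (T→C, transition), site 18 (G→C, transversion), site 19 (G→C, transversion).
Of the 4 differences, 2 transitions and 2 transversions, so Ti/Tv = 2/2 = 1.000.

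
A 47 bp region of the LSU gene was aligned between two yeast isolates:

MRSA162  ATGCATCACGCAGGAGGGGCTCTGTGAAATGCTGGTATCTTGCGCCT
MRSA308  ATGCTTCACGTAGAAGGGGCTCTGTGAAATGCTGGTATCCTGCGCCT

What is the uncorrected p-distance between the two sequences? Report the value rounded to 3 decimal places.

Mismatches occur at site 5 (A/T), site 11 (C/T), site 14 (G/A), site 40 (T/C).
There are 4 differences over 47 sites, so p = 4/47 = 0.085.

0.085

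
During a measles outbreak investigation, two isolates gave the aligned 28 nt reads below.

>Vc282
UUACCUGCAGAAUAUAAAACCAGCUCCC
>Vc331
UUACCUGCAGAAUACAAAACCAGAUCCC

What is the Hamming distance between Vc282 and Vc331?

Mismatches occur at site 15 (U↔C), site 24 (C↔A).
That gives 2 mismatches out of 28 aligned sites, so the Hamming distance is 2.

2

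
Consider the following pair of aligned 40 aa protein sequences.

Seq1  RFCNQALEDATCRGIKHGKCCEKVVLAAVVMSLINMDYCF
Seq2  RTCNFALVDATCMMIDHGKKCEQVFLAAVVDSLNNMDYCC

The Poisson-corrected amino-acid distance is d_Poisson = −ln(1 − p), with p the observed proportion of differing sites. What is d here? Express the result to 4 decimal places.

0.3567

Differing sites — 2:F/T; 5:Q/F; 8:E/V; 13:R/M; 14:G/M; 16:K/D; 20:C/K; 23:K/Q; 25:V/F; 31:M/D; 34:I/N; 40:F/C.
p = 12/40 = 0.300000.
d = −ln(1 − 0.300000) = −ln(0.700000) = 0.3567.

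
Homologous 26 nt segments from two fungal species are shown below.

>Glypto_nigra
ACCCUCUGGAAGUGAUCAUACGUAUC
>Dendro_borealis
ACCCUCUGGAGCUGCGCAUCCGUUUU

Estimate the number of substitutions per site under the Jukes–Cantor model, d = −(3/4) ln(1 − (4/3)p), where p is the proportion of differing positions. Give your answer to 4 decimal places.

0.3335

Mismatches occur at site 11 (A↔G), site 12 (G↔C), site 15 (A↔C), site 16 (U↔G), site 20 (A↔C), site 24 (A↔U), site 26 (C↔U).
p = 7/26 = 0.269231.
d = −0.75 · ln(1 − (4/3)·0.269231) = −0.75 · ln(0.641025) = −0.75 · (-0.444687) = 0.3335.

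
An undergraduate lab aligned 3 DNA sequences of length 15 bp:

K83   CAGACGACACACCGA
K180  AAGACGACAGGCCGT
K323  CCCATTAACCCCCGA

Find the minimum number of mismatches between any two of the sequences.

Pairwise Hamming distances:
  K83 vs K180: 4
  K83 vs K323: 7
  K180 vs K323: 10
The smallest is 4, between K83 and K180.

4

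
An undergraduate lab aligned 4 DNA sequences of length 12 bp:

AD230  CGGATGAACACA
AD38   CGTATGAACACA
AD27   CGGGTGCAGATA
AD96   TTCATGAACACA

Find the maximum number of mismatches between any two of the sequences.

Pairwise Hamming distances:
  AD230 vs AD38: 1
  AD230 vs AD27: 4
  AD230 vs AD96: 3
  AD38 vs AD27: 5
  AD38 vs AD96: 3
  AD27 vs AD96: 7
The largest is 7, between AD27 and AD96.

7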